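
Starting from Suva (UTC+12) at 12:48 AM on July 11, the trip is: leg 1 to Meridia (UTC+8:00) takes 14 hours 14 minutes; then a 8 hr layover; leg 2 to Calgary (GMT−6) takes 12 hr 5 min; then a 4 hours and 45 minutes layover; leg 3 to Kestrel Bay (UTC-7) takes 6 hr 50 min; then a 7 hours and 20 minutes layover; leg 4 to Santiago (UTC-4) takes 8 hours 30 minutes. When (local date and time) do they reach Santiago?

Convert departure to UTC: 12:48 AM − 12:00 = 12:48 PM UTC on Jul 10.
Add 14 hours and 14 minutes leg 1 → 3:02 AM UTC (Jul 11).
Add 8 hours layover in Meridia → 11:02 AM UTC.
Add 12 hours 5 minutes leg 2 → 11:07 PM UTC.
Add 4 hours 45 minutes layover in Calgary → 3:52 AM UTC (Jul 12).
Add 6 hours and 50 minutes leg 3 → 10:42 AM UTC.
Add 7 hours 20 minutes layover in Kestrel Bay → 6:02 PM UTC.
Add 8 hours 30 minutes leg 4 → 2:32 AM UTC (Jul 13).
Santiago is UTC−4:00, so local arrival = 2:32 AM − 4:00 = 10:32 PM on Jul 12.

10:32 PM on July 12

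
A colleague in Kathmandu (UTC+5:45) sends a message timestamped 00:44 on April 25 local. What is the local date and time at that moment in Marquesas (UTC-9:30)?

In UTC: 00:44 − 5:45 = 18:59 on Apr 24.
Marquesas is UTC−9:30: 18:59 − 9:30 = 09:29 on Apr 24.

09:29 on April 24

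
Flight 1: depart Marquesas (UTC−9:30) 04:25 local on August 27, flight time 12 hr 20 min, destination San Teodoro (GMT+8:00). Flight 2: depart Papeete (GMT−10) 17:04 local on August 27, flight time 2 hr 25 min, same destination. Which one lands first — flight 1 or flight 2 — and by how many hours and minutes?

Flight 1 in UTC: 04:25 + 9:30 = 13:55 on Aug 27.
+12 hours and 20 minutes → arrive 02:15 UTC on Aug 28.
Flight 2 in UTC: 17:04 + 10:00 = 03:04 on Aug 28.
+2 hours and 25 minutes → arrive 05:29 UTC on Aug 28.
Flight 1 lands earlier by 3 hours 14 minutes.

the first, by 3 hours 14 minutes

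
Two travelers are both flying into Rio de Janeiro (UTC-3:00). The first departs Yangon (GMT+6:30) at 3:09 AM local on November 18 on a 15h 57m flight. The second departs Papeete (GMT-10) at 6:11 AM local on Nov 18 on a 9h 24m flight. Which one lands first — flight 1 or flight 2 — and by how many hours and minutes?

the first, by 12 hours 59 minutes

Flight 1 in UTC: 3:09 AM − 6:30 = 8:39 PM on Nov 17.
+15 hours and 57 minutes → arrive 12:36 PM UTC on Nov 18.
Flight 2 in UTC: 6:11 AM + 10:00 = 4:11 PM on Nov 18.
+9 hours 24 minutes → arrive 1:35 AM UTC on Nov 19.
Flight 1 lands earlier by 12 hours 59 minutes.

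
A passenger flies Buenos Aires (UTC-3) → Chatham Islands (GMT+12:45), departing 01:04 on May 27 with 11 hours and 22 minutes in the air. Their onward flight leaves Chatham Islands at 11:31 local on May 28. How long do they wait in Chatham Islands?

Convert departure to UTC: 01:04 + 3:00 = 04:04 UTC on May 27.
Add 11 hours and 22 minutes flight time → 15:26 UTC.
Chatham Islands is UTC+12:45, so local arrival = 15:26 + 12:45 = 04:11 on May 28.
Layover = 11:31 − 04:11 = 7 hours 20 minutes.

7 hours 20 minutes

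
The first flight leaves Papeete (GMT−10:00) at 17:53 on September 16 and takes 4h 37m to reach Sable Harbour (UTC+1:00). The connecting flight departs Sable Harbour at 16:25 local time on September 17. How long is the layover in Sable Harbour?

6 hours 55 minutes

Convert departure to UTC: 17:53 + 10:00 = 03:53 UTC on Sep 17.
Add 4 hours and 37 minutes flight time → 08:30 UTC.
Sable Harbour is UTC+1:00, so local arrival = 08:30 + 1:00 = 09:30 on Sep 17.
Layover = 16:25 − 09:30 = 6 hours 55 minutes.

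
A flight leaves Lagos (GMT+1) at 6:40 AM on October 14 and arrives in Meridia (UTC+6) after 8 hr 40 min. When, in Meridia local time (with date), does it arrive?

8:20 PM on October 14

Meridia is 5:00 ahead of Lagos.
After 8 hours 40 minutes it is 3:20 PM in Lagos.
Shift by the zone difference: 3:20 PM + 5:00 = 8:20 PM on Oct 14 in Meridia.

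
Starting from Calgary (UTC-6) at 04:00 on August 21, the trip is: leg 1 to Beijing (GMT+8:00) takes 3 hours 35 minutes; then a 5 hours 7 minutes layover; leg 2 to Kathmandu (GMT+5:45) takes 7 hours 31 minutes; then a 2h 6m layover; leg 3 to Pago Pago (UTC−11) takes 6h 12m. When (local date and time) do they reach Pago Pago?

23:31 on August 21

Convert departure to UTC: 04:00 + 6:00 = 10:00 UTC on Aug 21.
Add 3 hours and 35 minutes leg 1 → 13:35 UTC.
Add 5 hours and 7 minutes layover in Beijing → 18:42 UTC.
Add 7 hours 31 minutes leg 2 → 02:13 UTC (Aug 22).
Add 2 hours and 6 minutes layover in Kathmandu → 04:19 UTC.
Add 6 hours 12 minutes leg 3 → 10:31 UTC.
Pago Pago is UTC−11:00, so local arrival = 10:31 − 11:00 = 23:31 on Aug 21.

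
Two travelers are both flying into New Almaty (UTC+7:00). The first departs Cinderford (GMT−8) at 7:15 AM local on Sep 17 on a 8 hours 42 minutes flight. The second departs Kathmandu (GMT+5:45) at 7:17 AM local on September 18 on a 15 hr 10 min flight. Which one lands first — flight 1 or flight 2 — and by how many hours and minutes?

the first, by 16 hours 45 minutes

Flight 1 in UTC: 7:15 AM + 8:00 = 3:15 PM on Sep 17.
+8 hours and 42 minutes → arrive 11:57 PM UTC on Sep 17.
Flight 2 in UTC: 7:17 AM − 5:45 = 1:32 AM on Sep 18.
+15 hours 10 minutes → arrive 4:42 PM UTC on Sep 18.
Flight 1 lands earlier by 16 hours 45 minutes.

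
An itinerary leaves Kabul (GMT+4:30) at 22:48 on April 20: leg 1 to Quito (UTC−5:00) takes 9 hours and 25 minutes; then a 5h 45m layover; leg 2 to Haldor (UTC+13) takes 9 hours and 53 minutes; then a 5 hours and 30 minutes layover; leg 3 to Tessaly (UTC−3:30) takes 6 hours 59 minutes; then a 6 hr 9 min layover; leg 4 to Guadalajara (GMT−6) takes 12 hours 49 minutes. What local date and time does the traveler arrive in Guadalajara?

Convert departure to UTC: 22:48 − 4:30 = 18:18 UTC on Apr 20.
Add 9 hours 25 minutes leg 1 → 03:43 UTC (Apr 21).
Add 5 hours 45 minutes layover in Quito → 09:28 UTC.
Add 9 hours and 53 minutes leg 2 → 19:21 UTC.
Add 5 hours and 30 minutes layover in Haldor → 00:51 UTC (Apr 22).
Add 6 hours and 59 minutes leg 3 → 07:50 UTC.
Add 6 hours and 9 minutes layover in Tessaly → 13:59 UTC.
Add 12 hours and 49 minutes leg 4 → 02:48 UTC (Apr 23).
Guadalajara is UTC−6:00, so local arrival = 02:48 − 6:00 = 20:48 on Apr 22.

20:48 on April 22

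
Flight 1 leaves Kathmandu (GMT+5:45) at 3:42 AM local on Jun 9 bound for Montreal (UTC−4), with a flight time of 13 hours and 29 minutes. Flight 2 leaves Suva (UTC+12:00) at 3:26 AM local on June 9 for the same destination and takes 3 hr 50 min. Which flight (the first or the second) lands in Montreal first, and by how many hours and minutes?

Flight 1 in UTC: 3:42 AM − 5:45 = 9:57 PM on Jun 8.
+13 hours and 29 minutes → arrive 11:26 AM UTC on Jun 9.
Flight 2 in UTC: 3:26 AM − 12:00 = 3:26 PM on Jun 8.
+3 hours and 50 minutes → arrive 7:16 PM UTC on Jun 8.
Flight 2 lands earlier by 16 hours 10 minutes.

the second, by 16 hours 10 minutes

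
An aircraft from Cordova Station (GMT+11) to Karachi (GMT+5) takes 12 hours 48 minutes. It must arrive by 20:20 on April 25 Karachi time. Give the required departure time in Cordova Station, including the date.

Target arrival in UTC: 20:20 − 5:00 = 15:20 on Apr 25.
Subtract 12 hours and 48 minutes → departure 02:32 UTC on Apr 25.
Cordova Station is UTC+11:00: 02:32 + 11:00 = 13:32 on Apr 25.

13:32 on April 25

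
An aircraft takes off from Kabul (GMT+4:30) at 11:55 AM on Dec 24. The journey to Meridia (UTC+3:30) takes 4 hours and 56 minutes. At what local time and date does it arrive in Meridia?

Convert departure to UTC: 11:55 AM − 4:30 = 7:25 AM UTC on Dec 24.
Add 4 hours 56 minutes travel time → 12:21 PM UTC.
Meridia is UTC+3:30, so local arrival = 12:21 PM + 3:30 = 3:51 PM on Dec 24.

3:51 PM on Dec 24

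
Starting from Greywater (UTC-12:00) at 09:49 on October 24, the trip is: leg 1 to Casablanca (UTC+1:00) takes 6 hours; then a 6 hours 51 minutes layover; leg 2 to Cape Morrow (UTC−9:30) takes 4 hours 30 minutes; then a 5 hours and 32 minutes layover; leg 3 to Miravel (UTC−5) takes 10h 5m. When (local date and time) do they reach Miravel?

01:47 on Oct 26

Convert departure to UTC: 09:49 + 12:00 = 21:49 UTC on Oct 24.
Add 6 hours leg 1 → 03:49 UTC (Oct 25).
Add 6 hours and 51 minutes layover in Casablanca → 10:40 UTC.
Add 4 hours and 30 minutes leg 2 → 15:10 UTC.
Add 5 hours 32 minutes layover in Cape Morrow → 20:42 UTC.
Add 10 hours and 5 minutes leg 3 → 06:47 UTC (Oct 26).
Miravel is UTC−5:00, so local arrival = 06:47 − 5:00 = 01:47 on Oct 26.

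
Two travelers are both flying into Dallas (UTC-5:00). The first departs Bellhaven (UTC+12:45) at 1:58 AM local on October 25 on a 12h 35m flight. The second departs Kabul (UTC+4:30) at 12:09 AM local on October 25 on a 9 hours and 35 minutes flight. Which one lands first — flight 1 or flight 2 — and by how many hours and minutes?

Flight 1 in UTC: 1:58 AM − 12:45 = 1:13 PM on Oct 24.
+12 hours and 35 minutes → arrive 1:48 AM UTC on Oct 25.
Flight 2 in UTC: 12:09 AM − 4:30 = 7:39 PM on Oct 24.
+9 hours and 35 minutes → arrive 5:14 AM UTC on Oct 25.
Flight 1 lands earlier by 3 hours 26 minutes.

the first, by 3 hours 26 minutes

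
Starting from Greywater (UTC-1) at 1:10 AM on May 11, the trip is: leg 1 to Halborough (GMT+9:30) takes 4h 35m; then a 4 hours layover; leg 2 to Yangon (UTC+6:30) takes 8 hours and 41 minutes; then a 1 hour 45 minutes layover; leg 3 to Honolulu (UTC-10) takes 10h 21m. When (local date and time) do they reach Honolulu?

Convert departure to UTC: 1:10 AM + 1:00 = 2:10 AM UTC on May 11.
Add 4 hours and 35 minutes leg 1 → 6:45 AM UTC.
Add 4 hours layover in Halborough → 10:45 AM UTC.
Add 8 hours and 41 minutes leg 2 → 7:26 PM UTC.
Add 1 hour and 45 minutes layover in Yangon → 9:11 PM UTC.
Add 10 hours and 21 minutes leg 3 → 7:32 AM UTC (May 12).
Honolulu is UTC−10:00, so local arrival = 7:32 AM − 10:00 = 9:32 PM on May 11.

9:32 PM on May 11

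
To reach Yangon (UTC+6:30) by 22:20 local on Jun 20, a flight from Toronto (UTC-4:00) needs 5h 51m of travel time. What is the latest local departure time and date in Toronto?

Target arrival in UTC: 22:20 − 6:30 = 15:50 on Jun 20.
Subtract 5 hours 51 minutes → departure 09:59 UTC on Jun 20.
Toronto is UTC−4:00: 09:59 − 4:00 = 05:59 on Jun 20.

05:59 on June 20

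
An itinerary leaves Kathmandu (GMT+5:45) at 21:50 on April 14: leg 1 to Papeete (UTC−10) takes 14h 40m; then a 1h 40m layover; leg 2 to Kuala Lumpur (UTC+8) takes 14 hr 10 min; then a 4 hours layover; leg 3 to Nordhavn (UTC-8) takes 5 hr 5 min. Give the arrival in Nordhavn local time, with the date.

23:40 on Apr 15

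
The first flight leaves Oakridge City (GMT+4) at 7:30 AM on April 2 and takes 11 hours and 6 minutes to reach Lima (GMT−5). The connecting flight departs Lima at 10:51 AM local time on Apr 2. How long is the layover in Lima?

Convert departure to UTC: 7:30 AM − 4:00 = 3:30 AM UTC on Apr 2.
Add 11 hours 6 minutes flight time → 2:36 PM UTC.
Lima is UTC−5:00, so local arrival = 2:36 PM − 5:00 = 9:36 AM on Apr 2.
Layover = 10:51 AM − 9:36 AM = 1 hour 15 minutes.

1 hour 15 minutes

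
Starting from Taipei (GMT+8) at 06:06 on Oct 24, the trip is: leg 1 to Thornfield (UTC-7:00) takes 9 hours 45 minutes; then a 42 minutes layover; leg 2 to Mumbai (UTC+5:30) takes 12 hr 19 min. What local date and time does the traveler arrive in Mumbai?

Convert departure to UTC: 06:06 − 8:00 = 22:06 UTC on Oct 23.
Add 9 hours and 45 minutes leg 1 → 07:51 UTC (Oct 24).
Add 42 minutes layover in Thornfield → 08:33 UTC.
Add 12 hours and 19 minutes leg 2 → 20:52 UTC.
Mumbai is UTC+5:30, so local arrival = 20:52 + 5:30 = 02:22 on Oct 25.

02:22 on October 25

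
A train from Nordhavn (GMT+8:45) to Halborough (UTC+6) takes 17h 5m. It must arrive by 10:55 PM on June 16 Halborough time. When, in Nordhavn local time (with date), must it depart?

Target arrival in UTC: 10:55 PM − 6:00 = 4:55 PM on Jun 16.
Subtract 17 hours 5 minutes → departure 11:50 PM UTC on Jun 15.
Nordhavn is UTC+8:45: 11:50 PM + 8:45 = 8:35 AM on Jun 16.

8:35 AM on Jun 16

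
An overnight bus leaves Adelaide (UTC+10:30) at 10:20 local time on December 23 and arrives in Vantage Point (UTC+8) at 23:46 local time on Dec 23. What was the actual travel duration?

15 hours 56 minutes

Vantage Point is 2:30 behind Adelaide.
Clock-face elapsed time (ignoring zones) is 13 hours 26 minutes.
Actual elapsed = 13 hours 26 minutes + 2:30 = 15 hours 56 minutes.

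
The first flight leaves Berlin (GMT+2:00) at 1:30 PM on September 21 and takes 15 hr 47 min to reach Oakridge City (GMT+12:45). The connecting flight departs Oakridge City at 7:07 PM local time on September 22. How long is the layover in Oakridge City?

Convert departure to UTC: 1:30 PM − 2:00 = 11:30 AM UTC on Sep 21.
Add 15 hours and 47 minutes flight time → 3:17 AM UTC (Sep 22).
Oakridge City is UTC+12:45, so local arrival = 3:17 AM + 12:45 = 4:02 PM on Sep 22.
Layover = 7:07 PM − 4:02 PM = 3 hours 5 minutes.

3 hours 5 minutes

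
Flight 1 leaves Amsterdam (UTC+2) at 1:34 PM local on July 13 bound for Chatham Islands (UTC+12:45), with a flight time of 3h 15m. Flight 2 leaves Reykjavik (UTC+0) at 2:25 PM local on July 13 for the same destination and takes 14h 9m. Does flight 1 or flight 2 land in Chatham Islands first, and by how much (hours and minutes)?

Flight 1 in UTC: 1:34 PM − 2:00 = 11:34 AM on Jul 13.
+3 hours and 15 minutes → arrive 2:49 PM UTC on Jul 13.
Flight 2 departs at 2:25 PM UTC (Jul 13).
+14 hours 9 minutes → arrive 4:34 AM UTC on Jul 14.
Flight 1 lands earlier by 13 hours 45 minutes.

the first, by 13 hours 45 minutes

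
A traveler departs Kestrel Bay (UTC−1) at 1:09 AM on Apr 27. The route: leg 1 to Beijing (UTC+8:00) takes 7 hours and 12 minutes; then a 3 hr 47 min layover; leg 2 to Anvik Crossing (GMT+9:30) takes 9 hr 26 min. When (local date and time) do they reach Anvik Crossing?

Convert departure to UTC: 1:09 AM + 1:00 = 2:09 AM UTC on Apr 27.
Add 7 hours and 12 minutes leg 1 → 9:21 AM UTC.
Add 3 hours 47 minutes layover in Beijing → 1:08 PM UTC.
Add 9 hours and 26 minutes leg 2 → 10:34 PM UTC.
Anvik Crossing is UTC+9:30, so local arrival = 10:34 PM + 9:30 = 8:04 AM on Apr 28.

8:04 AM on April 28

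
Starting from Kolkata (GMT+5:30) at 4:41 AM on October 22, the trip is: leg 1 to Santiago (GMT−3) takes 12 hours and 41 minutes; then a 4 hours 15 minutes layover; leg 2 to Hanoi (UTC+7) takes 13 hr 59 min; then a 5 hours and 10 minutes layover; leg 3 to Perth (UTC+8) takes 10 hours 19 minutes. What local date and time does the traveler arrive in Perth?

5:35 AM on October 24

Convert departure to UTC: 4:41 AM − 5:30 = 11:11 PM UTC on Oct 21.
Add 12 hours 41 minutes leg 1 → 11:52 AM UTC (Oct 22).
Add 4 hours and 15 minutes layover in Santiago → 4:07 PM UTC.
Add 13 hours 59 minutes leg 2 → 6:06 AM UTC (Oct 23).
Add 5 hours and 10 minutes layover in Hanoi → 11:16 AM UTC.
Add 10 hours and 19 minutes leg 3 → 9:35 PM UTC.
Perth is UTC+8:00, so local arrival = 9:35 PM + 8:00 = 5:35 AM on Oct 24.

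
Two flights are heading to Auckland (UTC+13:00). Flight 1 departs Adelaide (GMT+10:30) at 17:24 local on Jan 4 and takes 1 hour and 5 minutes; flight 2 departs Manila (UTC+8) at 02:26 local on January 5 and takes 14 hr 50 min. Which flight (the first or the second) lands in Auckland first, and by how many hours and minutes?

the first, by 25 hours 17 minutes

Flight 1 in UTC: 17:24 − 10:30 = 06:54 on Jan 4.
+1 hour 5 minutes → arrive 07:59 UTC on Jan 4.
Flight 2 in UTC: 02:26 − 8:00 = 18:26 on Jan 4.
+14 hours 50 minutes → arrive 09:16 UTC on Jan 5.
Flight 1 lands earlier by 25 hours 17 minutes.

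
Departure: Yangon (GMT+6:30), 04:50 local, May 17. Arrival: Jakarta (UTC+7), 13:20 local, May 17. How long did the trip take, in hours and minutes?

8 hours

Departure in UTC: 04:50 − 6:30 = 22:20 on May 16.
Arrival in UTC: 13:20 − 7:00 = 06:20 on May 17.
Elapsed = 06:20 − 22:20 (+1 day) = 8 hours.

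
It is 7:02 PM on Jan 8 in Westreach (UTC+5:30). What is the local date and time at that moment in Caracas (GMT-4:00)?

In UTC: 7:02 PM − 5:30 = 1:32 PM on Jan 8.
Caracas is UTC−4:00: 1:32 PM − 4:00 = 9:32 AM on Jan 8.

9:32 AM on January 8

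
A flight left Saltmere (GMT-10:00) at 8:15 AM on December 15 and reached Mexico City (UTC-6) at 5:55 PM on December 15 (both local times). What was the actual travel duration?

5 hours 40 minutes

Departure in UTC: 8:15 AM + 10:00 = 6:15 PM on Dec 15.
Arrival in UTC: 5:55 PM + 6:00 = 11:55 PM on Dec 15.
Elapsed = 11:55 PM − 6:15 PM = 5 hours 40 minutes.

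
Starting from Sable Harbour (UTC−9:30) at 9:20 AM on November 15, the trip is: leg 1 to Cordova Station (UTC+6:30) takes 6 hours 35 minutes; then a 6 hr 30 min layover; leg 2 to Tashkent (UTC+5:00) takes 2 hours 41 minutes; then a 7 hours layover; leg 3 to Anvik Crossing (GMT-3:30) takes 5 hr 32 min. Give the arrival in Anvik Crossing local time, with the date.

Convert departure to UTC: 9:20 AM + 9:30 = 6:50 PM UTC on Nov 15.
Add 6 hours and 35 minutes leg 1 → 1:25 AM UTC (Nov 16).
Add 6 hours and 30 minutes layover in Cordova Station → 7:55 AM UTC.
Add 2 hours and 41 minutes leg 2 → 10:36 AM UTC.
Add 7 hours layover in Tashkent → 5:36 PM UTC.
Add 5 hours 32 minutes leg 3 → 11:08 PM UTC.
Anvik Crossing is UTC−3:30, so local arrival = 11:08 PM − 3:30 = 7:38 PM on Nov 16.

7:38 PM on November 16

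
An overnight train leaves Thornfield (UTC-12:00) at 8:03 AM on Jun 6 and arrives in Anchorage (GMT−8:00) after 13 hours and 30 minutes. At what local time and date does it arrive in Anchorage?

1:33 AM on June 7

Anchorage is 4:00 ahead of Thornfield.
After 13 hours 30 minutes it is 9:33 PM in Thornfield.
Shift by the zone difference: 9:33 PM + 4:00 = 1:33 AM on Jun 7 in Anchorage.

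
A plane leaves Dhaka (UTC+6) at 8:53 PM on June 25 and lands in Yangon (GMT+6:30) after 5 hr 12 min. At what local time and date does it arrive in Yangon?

Convert departure to UTC: 8:53 PM − 6:00 = 2:53 PM UTC on Jun 25.
Add 5 hours 12 minutes travel time → 8:05 PM UTC.
Yangon is UTC+6:30, so local arrival = 8:05 PM + 6:30 = 2:35 AM on Jun 26.

2:35 AM on June 26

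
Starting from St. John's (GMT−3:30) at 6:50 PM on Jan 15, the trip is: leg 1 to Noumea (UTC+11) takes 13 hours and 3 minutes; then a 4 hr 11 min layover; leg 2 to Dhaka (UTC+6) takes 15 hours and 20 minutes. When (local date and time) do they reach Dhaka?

12:54 PM on January 17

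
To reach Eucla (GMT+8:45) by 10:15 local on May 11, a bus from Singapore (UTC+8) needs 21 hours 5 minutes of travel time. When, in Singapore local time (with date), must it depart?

Target arrival in UTC: 10:15 − 8:45 = 01:30 on May 11.
Subtract 21 hours 5 minutes → departure 04:25 UTC on May 10.
Singapore is UTC+8:00: 04:25 + 8:00 = 12:25 on May 10.

12:25 on May 10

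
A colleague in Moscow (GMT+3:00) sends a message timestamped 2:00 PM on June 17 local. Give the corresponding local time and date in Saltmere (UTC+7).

6:00 PM on June 17

Saltmere is 4:00 ahead of Moscow.
Shift by the zone difference: 2:00 PM + 4:00 = 6:00 PM on Jun 17 in Saltmere.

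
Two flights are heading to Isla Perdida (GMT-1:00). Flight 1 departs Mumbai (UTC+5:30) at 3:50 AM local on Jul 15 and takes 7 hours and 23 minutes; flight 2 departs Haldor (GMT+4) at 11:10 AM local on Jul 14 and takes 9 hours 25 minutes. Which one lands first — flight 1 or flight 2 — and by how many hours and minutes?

Flight 1 in UTC: 3:50 AM − 5:30 = 10:20 PM on Jul 14.
+7 hours 23 minutes → arrive 5:43 AM UTC on Jul 15.
Flight 2 in UTC: 11:10 AM − 4:00 = 7:10 AM on Jul 14.
+9 hours 25 minutes → arrive 4:35 PM UTC on Jul 14.
Flight 2 lands earlier by 13 hours 8 minutes.

the second, by 13 hours 8 minutes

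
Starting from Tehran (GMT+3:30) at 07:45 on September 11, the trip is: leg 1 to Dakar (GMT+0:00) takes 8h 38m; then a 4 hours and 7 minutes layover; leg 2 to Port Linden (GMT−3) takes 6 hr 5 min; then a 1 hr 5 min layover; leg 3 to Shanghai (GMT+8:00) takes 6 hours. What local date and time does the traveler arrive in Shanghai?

Convert departure to UTC: 07:45 − 3:30 = 04:15 UTC on Sep 11.
Add 8 hours 38 minutes leg 1 → 12:53 UTC.
Add 4 hours 7 minutes layover in Dakar → 17:00 UTC.
Add 6 hours 5 minutes leg 2 → 23:05 UTC.
Add 1 hour and 5 minutes layover in Port Linden → 00:10 UTC (Sep 12).
Add 6 hours leg 3 → 06:10 UTC.
Shanghai is UTC+8:00, so local arrival = 06:10 + 8:00 = 14:10 on Sep 12.

14:10 on Sep 12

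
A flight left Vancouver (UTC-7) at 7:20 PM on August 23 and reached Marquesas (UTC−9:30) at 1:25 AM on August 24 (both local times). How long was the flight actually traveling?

8 hours 35 minutes

Departure in UTC: 7:20 PM + 7:00 = 2:20 AM on Aug 24.
Arrival in UTC: 1:25 AM + 9:30 = 10:55 AM on Aug 24.
Elapsed = 10:55 AM − 2:20 AM = 8 hours 35 minutes.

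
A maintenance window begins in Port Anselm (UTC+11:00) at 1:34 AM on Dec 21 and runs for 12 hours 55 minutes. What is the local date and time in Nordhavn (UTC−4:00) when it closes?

Nordhavn is 15:00 behind Port Anselm.
After 12 hours 55 minutes it is 2:29 PM in Port Anselm.
Shift by the zone difference: 2:29 PM − 15:00 = 11:29 PM on Dec 20 in Nordhavn.

11:29 PM on December 20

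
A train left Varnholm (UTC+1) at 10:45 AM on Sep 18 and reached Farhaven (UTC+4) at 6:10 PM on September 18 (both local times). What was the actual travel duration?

Departure in UTC: 10:45 AM − 1:00 = 9:45 AM on Sep 18.
Arrival in UTC: 6:10 PM − 4:00 = 2:10 PM on Sep 18.
Elapsed = 2:10 PM − 9:45 AM = 4 hours 25 minutes.

4 hours 25 minutes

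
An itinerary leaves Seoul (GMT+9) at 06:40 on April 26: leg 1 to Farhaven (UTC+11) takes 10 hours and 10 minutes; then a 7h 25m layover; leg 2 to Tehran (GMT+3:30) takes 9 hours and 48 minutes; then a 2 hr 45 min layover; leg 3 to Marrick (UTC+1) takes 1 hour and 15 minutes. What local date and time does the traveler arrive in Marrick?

06:03 on Apr 27

Convert departure to UTC: 06:40 − 9:00 = 21:40 UTC on Apr 25.
Add 10 hours and 10 minutes leg 1 → 07:50 UTC (Apr 26).
Add 7 hours and 25 minutes layover in Farhaven → 15:15 UTC.
Add 9 hours 48 minutes leg 2 → 01:03 UTC (Apr 27).
Add 2 hours 45 minutes layover in Tehran → 03:48 UTC.
Add 1 hour 15 minutes leg 3 → 05:03 UTC.
Marrick is UTC+1:00, so local arrival = 05:03 + 1:00 = 06:03 on Apr 27.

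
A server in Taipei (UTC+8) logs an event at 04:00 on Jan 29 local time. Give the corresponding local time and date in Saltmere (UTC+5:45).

01:45 on January 29

In UTC: 04:00 − 8:00 = 20:00 on Jan 28.
Saltmere is UTC+5:45: 20:00 + 5:45 = 01:45 on Jan 29.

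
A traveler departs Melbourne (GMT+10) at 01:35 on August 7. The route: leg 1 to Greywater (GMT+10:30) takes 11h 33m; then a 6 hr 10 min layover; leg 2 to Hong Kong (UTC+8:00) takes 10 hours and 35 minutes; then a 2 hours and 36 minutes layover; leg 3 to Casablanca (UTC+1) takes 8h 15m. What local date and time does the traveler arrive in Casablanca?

07:44 on August 8

Convert departure to UTC: 01:35 − 10:00 = 15:35 UTC on Aug 6.
Add 11 hours 33 minutes leg 1 → 03:08 UTC (Aug 7).
Add 6 hours and 10 minutes layover in Greywater → 09:18 UTC.
Add 10 hours and 35 minutes leg 2 → 19:53 UTC.
Add 2 hours 36 minutes layover in Hong Kong → 22:29 UTC.
Add 8 hours and 15 minutes leg 3 → 06:44 UTC (Aug 8).
Casablanca is UTC+1:00, so local arrival = 06:44 + 1:00 = 07:44 on Aug 8.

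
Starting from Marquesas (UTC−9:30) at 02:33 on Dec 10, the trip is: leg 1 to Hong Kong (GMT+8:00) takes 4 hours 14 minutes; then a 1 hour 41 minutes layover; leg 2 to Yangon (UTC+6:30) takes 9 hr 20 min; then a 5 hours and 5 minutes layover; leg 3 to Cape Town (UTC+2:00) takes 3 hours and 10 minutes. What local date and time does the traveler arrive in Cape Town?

13:33 on Dec 11

Convert departure to UTC: 02:33 + 9:30 = 12:03 UTC on Dec 10.
Add 4 hours 14 minutes leg 1 → 16:17 UTC.
Add 1 hour and 41 minutes layover in Hong Kong → 17:58 UTC.
Add 9 hours and 20 minutes leg 2 → 03:18 UTC (Dec 11).
Add 5 hours and 5 minutes layover in Yangon → 08:23 UTC.
Add 3 hours and 10 minutes leg 3 → 11:33 UTC.
Cape Town is UTC+2:00, so local arrival = 11:33 + 2:00 = 13:33 on Dec 11.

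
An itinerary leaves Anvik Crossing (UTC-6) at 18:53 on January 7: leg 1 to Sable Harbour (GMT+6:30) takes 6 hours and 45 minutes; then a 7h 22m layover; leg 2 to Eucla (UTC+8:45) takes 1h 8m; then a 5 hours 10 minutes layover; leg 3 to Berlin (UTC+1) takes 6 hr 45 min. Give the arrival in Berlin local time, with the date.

05:03 on Jan 9

Convert departure to UTC: 18:53 + 6:00 = 00:53 UTC on Jan 8.
Add 6 hours 45 minutes leg 1 → 07:38 UTC.
Add 7 hours 22 minutes layover in Sable Harbour → 15:00 UTC.
Add 1 hour and 8 minutes leg 2 → 16:08 UTC.
Add 5 hours 10 minutes layover in Eucla → 21:18 UTC.
Add 6 hours 45 minutes leg 3 → 04:03 UTC (Jan 9).
Berlin is UTC+1:00, so local arrival = 04:03 + 1:00 = 05:03 on Jan 9.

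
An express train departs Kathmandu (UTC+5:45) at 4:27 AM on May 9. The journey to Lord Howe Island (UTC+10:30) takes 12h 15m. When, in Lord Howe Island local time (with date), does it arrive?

9:27 PM on May 9

Convert departure to UTC: 4:27 AM − 5:45 = 10:42 PM UTC on May 8.
Add 12 hours 15 minutes travel time → 10:57 AM UTC (May 9).
Lord Howe Island is UTC+10:30, so local arrival = 10:57 AM + 10:30 = 9:27 PM on May 9.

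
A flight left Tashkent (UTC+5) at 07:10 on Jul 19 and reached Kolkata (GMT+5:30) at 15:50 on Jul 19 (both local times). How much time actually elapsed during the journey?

8 hours 10 minutes

Departure in UTC: 07:10 − 5:00 = 02:10 on Jul 19.
Arrival in UTC: 15:50 − 5:30 = 10:20 on Jul 19.
Elapsed = 10:20 − 02:10 = 8 hours 10 minutes.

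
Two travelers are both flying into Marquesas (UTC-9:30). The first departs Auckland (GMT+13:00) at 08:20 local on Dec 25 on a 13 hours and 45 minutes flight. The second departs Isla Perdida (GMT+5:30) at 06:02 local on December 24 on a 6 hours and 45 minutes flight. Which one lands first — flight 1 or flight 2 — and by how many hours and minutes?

the second, by 25 hours 48 minutes

Flight 1 in UTC: 08:20 − 13:00 = 19:20 on Dec 24.
+13 hours 45 minutes → arrive 09:05 UTC on Dec 25.
Flight 2 in UTC: 06:02 − 5:30 = 00:32 on Dec 24.
+6 hours 45 minutes → arrive 07:17 UTC on Dec 24.
Flight 2 lands earlier by 25 hours 48 minutes.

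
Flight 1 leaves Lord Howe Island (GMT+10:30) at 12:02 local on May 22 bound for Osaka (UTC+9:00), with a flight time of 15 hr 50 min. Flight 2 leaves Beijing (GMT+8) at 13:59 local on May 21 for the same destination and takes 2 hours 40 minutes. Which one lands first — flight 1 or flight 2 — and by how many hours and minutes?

the second, by 32 hours 43 minutes

Flight 1 in UTC: 12:02 − 10:30 = 01:32 on May 22.
+15 hours 50 minutes → arrive 17:22 UTC on May 22.
Flight 2 in UTC: 13:59 − 8:00 = 05:59 on May 21.
+2 hours and 40 minutes → arrive 08:39 UTC on May 21.
Flight 2 lands earlier by 32 hours 43 minutes.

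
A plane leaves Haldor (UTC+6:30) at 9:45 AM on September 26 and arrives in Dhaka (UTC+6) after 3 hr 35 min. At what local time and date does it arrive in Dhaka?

12:50 PM on September 26

Convert departure to UTC: 9:45 AM − 6:30 = 3:15 AM UTC on Sep 26.
Add 3 hours 35 minutes travel time → 6:50 AM UTC.
Dhaka is UTC+6:00, so local arrival = 6:50 AM + 6:00 = 12:50 PM on Sep 26.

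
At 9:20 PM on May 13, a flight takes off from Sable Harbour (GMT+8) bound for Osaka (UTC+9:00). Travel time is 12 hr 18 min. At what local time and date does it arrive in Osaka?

Convert departure to UTC: 9:20 PM − 8:00 = 1:20 PM UTC on May 13.
Add 12 hours 18 minutes travel time → 1:38 AM UTC (May 14).
Osaka is UTC+9:00, so local arrival = 1:38 AM + 9:00 = 10:38 AM on May 14.

10:38 AM on May 14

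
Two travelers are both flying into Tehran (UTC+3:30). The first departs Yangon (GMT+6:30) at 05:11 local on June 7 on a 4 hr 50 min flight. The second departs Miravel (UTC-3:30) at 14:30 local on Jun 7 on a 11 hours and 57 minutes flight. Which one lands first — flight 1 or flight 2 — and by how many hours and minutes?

Flight 1 in UTC: 05:11 − 6:30 = 22:41 on Jun 6.
+4 hours 50 minutes → arrive 03:31 UTC on Jun 7.
Flight 2 in UTC: 14:30 + 3:30 = 18:00 on Jun 7.
+11 hours 57 minutes → arrive 05:57 UTC on Jun 8.
Flight 1 lands earlier by 26 hours 26 minutes.

the first, by 26 hours 26 minutes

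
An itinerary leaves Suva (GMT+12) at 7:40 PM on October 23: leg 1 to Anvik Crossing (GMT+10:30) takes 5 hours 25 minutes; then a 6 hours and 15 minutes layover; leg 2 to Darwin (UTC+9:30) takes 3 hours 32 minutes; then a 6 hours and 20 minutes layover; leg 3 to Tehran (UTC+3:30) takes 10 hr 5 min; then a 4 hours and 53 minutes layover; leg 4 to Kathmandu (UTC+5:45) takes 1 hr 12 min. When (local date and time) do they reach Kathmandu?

Convert departure to UTC: 7:40 PM − 12:00 = 7:40 AM UTC on Oct 23.
Add 5 hours 25 minutes leg 1 → 1:05 PM UTC.
Add 6 hours and 15 minutes layover in Anvik Crossing → 7:20 PM UTC.
Add 3 hours and 32 minutes leg 2 → 10:52 PM UTC.
Add 6 hours and 20 minutes layover in Darwin → 5:12 AM UTC (Oct 24).
Add 10 hours and 5 minutes leg 3 → 3:17 PM UTC.
Add 4 hours and 53 minutes layover in Tehran → 8:10 PM UTC.
Add 1 hour and 12 minutes leg 4 → 9:22 PM UTC.
Kathmandu is UTC+5:45, so local arrival = 9:22 PM + 5:45 = 3:07 AM on Oct 25.

3:07 AM on October 25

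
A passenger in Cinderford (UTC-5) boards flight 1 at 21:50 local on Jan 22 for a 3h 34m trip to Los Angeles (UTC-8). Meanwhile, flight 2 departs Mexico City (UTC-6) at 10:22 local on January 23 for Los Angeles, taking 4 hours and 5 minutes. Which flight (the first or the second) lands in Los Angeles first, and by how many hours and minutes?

Flight 1 in UTC: 21:50 + 5:00 = 02:50 on Jan 23.
+3 hours and 34 minutes → arrive 06:24 UTC on Jan 23.
Flight 2 in UTC: 10:22 + 6:00 = 16:22 on Jan 23.
+4 hours 5 minutes → arrive 20:27 UTC on Jan 23.
Flight 1 lands earlier by 14 hours 3 minutes.

the first, by 14 hours 3 minutes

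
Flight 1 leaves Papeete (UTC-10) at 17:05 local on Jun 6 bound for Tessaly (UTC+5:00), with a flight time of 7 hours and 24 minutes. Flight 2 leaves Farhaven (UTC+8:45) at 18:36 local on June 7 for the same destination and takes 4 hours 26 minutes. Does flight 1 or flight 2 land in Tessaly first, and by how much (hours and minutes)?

the first, by 3 hours 48 minutes

Flight 1 in UTC: 17:05 + 10:00 = 03:05 on Jun 7.
+7 hours 24 minutes → arrive 10:29 UTC on Jun 7.
Flight 2 in UTC: 18:36 − 8:45 = 09:51 on Jun 7.
+4 hours and 26 minutes → arrive 14:17 UTC on Jun 7.
Flight 1 lands earlier by 3 hours 48 minutes.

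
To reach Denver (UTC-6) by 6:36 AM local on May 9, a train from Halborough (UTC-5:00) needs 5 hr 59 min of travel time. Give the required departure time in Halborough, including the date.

1:37 AM on May 9

Target arrival in UTC: 6:36 AM + 6:00 = 12:36 PM on May 9.
Subtract 5 hours 59 minutes → departure 6:37 AM UTC on May 9.
Halborough is UTC−5:00: 6:37 AM − 5:00 = 1:37 AM on May 9.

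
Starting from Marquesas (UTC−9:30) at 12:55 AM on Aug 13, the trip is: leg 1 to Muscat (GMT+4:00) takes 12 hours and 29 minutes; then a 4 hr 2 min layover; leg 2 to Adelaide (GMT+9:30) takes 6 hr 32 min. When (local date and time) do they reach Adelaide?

6:58 PM on August 14

Convert departure to UTC: 12:55 AM + 9:30 = 10:25 AM UTC on Aug 13.
Add 12 hours 29 minutes leg 1 → 10:54 PM UTC.
Add 4 hours and 2 minutes layover in Muscat → 2:56 AM UTC (Aug 14).
Add 6 hours and 32 minutes leg 2 → 9:28 AM UTC.
Adelaide is UTC+9:30, so local arrival = 9:28 AM + 9:30 = 6:58 PM on Aug 14.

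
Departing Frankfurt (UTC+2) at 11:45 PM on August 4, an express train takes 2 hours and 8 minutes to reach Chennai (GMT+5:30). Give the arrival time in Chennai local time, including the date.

5:23 AM on August 5

Convert departure to UTC: 11:45 PM − 2:00 = 9:45 PM UTC on Aug 4.
Add 2 hours 8 minutes travel time → 11:53 PM UTC.
Chennai is UTC+5:30, so local arrival = 11:53 PM + 5:30 = 5:23 AM on Aug 5.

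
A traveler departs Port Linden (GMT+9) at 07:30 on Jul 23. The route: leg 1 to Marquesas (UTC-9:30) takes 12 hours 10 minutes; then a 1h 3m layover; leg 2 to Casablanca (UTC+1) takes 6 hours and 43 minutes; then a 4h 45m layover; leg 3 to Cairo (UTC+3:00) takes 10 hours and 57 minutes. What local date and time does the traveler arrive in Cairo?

Convert departure to UTC: 07:30 − 9:00 = 22:30 UTC on Jul 22.
Add 12 hours and 10 minutes leg 1 → 10:40 UTC (Jul 23).
Add 1 hour and 3 minutes layover in Marquesas → 11:43 UTC.
Add 6 hours 43 minutes leg 2 → 18:26 UTC.
Add 4 hours 45 minutes layover in Casablanca → 23:11 UTC.
Add 10 hours and 57 minutes leg 3 → 10:08 UTC (Jul 24).
Cairo is UTC+3:00, so local arrival = 10:08 + 3:00 = 13:08 on Jul 24.

13:08 on July 24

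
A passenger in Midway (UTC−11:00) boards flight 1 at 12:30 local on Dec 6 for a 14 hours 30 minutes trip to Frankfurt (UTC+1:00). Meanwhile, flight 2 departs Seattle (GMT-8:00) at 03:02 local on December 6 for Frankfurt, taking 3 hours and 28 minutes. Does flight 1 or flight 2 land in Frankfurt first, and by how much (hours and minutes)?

the second, by 23 hours 30 minutes

Flight 1 in UTC: 12:30 + 11:00 = 23:30 on Dec 6.
+14 hours 30 minutes → arrive 14:00 UTC on Dec 7.
Flight 2 in UTC: 03:02 + 8:00 = 11:02 on Dec 6.
+3 hours 28 minutes → arrive 14:30 UTC on Dec 6.
Flight 2 lands earlier by 23 hours 30 minutes.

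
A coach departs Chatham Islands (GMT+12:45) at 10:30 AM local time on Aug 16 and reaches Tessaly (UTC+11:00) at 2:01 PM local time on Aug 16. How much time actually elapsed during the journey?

Departure in UTC: 10:30 AM − 12:45 = 9:45 PM on Aug 15.
Arrival in UTC: 2:01 PM − 11:00 = 3:01 AM on Aug 16.
Elapsed = 3:01 AM − 9:45 PM (+1 day) = 5 hours 16 minutes.

5 hours 16 minutes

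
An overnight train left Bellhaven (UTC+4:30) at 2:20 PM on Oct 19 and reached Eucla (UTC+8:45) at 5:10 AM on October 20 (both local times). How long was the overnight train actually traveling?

10 hours 35 minutes

Departure in UTC: 2:20 PM − 4:30 = 9:50 AM on Oct 19.
Arrival in UTC: 5:10 AM − 8:45 = 8:25 PM on Oct 19.
Elapsed = 8:25 PM − 9:50 AM = 10 hours 35 minutes.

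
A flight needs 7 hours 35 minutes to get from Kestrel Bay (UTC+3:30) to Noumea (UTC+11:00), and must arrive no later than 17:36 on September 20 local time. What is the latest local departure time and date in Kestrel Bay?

02:31 on Sep 20

Target arrival in UTC: 17:36 − 11:00 = 06:36 on Sep 20.
Subtract 7 hours 35 minutes → departure 23:01 UTC on Sep 19.
Kestrel Bay is UTC+3:30: 23:01 + 3:30 = 02:31 on Sep 20.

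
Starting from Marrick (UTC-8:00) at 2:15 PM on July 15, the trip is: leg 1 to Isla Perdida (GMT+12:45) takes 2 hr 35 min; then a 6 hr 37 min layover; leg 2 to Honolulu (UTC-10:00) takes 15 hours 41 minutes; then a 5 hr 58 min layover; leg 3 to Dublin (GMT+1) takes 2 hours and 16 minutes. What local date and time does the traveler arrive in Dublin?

8:22 AM on Jul 17

Convert departure to UTC: 2:15 PM + 8:00 = 10:15 PM UTC on Jul 15.
Add 2 hours and 35 minutes leg 1 → 12:50 AM UTC (Jul 16).
Add 6 hours and 37 minutes layover in Isla Perdida → 7:27 AM UTC.
Add 15 hours and 41 minutes leg 2 → 11:08 PM UTC.
Add 5 hours 58 minutes layover in Honolulu → 5:06 AM UTC (Jul 17).
Add 2 hours and 16 minutes leg 3 → 7:22 AM UTC.
Dublin is UTC+1:00, so local arrival = 7:22 AM + 1:00 = 8:22 AM on Jul 17.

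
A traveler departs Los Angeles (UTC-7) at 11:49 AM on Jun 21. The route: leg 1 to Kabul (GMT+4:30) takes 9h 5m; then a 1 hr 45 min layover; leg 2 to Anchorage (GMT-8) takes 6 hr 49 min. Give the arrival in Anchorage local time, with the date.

4:28 AM on June 22

Convert departure to UTC: 11:49 AM + 7:00 = 6:49 PM UTC on Jun 21.
Add 9 hours 5 minutes leg 1 → 3:54 AM UTC (Jun 22).
Add 1 hour and 45 minutes layover in Kabul → 5:39 AM UTC.
Add 6 hours 49 minutes leg 2 → 12:28 PM UTC.
Anchorage is UTC−8:00, so local arrival = 12:28 PM − 8:00 = 4:28 AM on Jun 22.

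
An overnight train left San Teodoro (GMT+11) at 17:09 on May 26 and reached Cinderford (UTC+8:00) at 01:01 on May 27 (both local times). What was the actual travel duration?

10 hours 52 minutes

Cinderford is 3:00 behind San Teodoro.
Clock-face elapsed time (ignoring zones) is 7 hours 52 minutes.
Actual elapsed = 7 hours 52 minutes + 3:00 = 10 hours 52 minutes.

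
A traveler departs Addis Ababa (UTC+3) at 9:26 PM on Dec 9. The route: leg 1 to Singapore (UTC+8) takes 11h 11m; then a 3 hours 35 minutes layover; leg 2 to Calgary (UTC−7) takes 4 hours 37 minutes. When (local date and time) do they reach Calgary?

Convert departure to UTC: 9:26 PM − 3:00 = 6:26 PM UTC on Dec 9.
Add 11 hours and 11 minutes leg 1 → 5:37 AM UTC (Dec 10).
Add 3 hours and 35 minutes layover in Singapore → 9:12 AM UTC.
Add 4 hours 37 minutes leg 2 → 1:49 PM UTC.
Calgary is UTC−7:00, so local arrival = 1:49 PM − 7:00 = 6:49 AM on Dec 10.

6:49 AM on December 10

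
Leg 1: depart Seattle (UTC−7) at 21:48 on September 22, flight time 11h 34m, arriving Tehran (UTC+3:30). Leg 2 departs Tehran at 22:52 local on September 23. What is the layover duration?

Convert departure to UTC: 21:48 + 7:00 = 04:48 UTC on Sep 23.
Add 11 hours 34 minutes flight time → 16:22 UTC.
Tehran is UTC+3:30, so local arrival = 16:22 + 3:30 = 19:52 on Sep 23.
Layover = 22:52 − 19:52 = 3 hours.

3 hours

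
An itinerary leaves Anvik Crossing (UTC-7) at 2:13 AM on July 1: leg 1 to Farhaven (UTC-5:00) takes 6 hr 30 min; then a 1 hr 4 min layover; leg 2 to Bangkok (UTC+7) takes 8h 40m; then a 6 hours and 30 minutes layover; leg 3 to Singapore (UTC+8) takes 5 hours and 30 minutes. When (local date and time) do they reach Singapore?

Convert departure to UTC: 2:13 AM + 7:00 = 9:13 AM UTC on Jul 1.
Add 6 hours and 30 minutes leg 1 → 3:43 PM UTC.
Add 1 hour and 4 minutes layover in Farhaven → 4:47 PM UTC.
Add 8 hours and 40 minutes leg 2 → 1:27 AM UTC (Jul 2).
Add 6 hours and 30 minutes layover in Bangkok → 7:57 AM UTC.
Add 5 hours 30 minutes leg 3 → 1:27 PM UTC.
Singapore is UTC+8:00, so local arrival = 1:27 PM + 8:00 = 9:27 PM on Jul 2.

9:27 PM on Jul 2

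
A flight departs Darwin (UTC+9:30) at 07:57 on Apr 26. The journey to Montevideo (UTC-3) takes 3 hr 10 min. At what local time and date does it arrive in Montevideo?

22:37 on April 25

Montevideo is 12:30 behind Darwin.
After 3 hours and 10 minutes it is 11:07 in Darwin.
Shift by the zone difference: 11:07 − 12:30 = 22:37 on Apr 25 in Montevideo.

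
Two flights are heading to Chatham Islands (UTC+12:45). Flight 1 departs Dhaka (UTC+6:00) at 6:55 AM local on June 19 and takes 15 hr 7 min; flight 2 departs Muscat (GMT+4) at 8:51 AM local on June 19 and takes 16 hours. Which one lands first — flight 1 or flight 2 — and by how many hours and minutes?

the first, by 4 hours 49 minutes

Flight 1 in UTC: 6:55 AM − 6:00 = 12:55 AM on Jun 19.
+15 hours and 7 minutes → arrive 4:02 PM UTC on Jun 19.
Flight 2 in UTC: 8:51 AM − 4:00 = 4:51 AM on Jun 19.
+16 hours → arrive 8:51 PM UTC on Jun 19.
Flight 1 lands earlier by 4 hours 49 minutes.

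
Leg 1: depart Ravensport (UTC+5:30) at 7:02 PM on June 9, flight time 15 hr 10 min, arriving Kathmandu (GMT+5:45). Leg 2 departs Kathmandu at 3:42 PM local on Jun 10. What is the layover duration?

Convert departure to UTC: 7:02 PM − 5:30 = 1:32 PM UTC on Jun 9.
Add 15 hours and 10 minutes flight time → 4:42 AM UTC (Jun 10).
Kathmandu is UTC+5:45, so local arrival = 4:42 AM + 5:45 = 10:27 AM on Jun 10.
Layover = 3:42 PM − 10:27 AM = 5 hours 15 minutes.

5 hours 15 minutes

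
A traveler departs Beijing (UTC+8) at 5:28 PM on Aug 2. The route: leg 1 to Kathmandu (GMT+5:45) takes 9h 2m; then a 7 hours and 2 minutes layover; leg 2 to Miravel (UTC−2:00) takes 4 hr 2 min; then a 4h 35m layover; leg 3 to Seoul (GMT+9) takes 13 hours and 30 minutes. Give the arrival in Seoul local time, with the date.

Convert departure to UTC: 5:28 PM − 8:00 = 9:28 AM UTC on Aug 2.
Add 9 hours and 2 minutes leg 1 → 6:30 PM UTC.
Add 7 hours and 2 minutes layover in Kathmandu → 1:32 AM UTC (Aug 3).
Add 4 hours and 2 minutes leg 2 → 5:34 AM UTC.
Add 4 hours 35 minutes layover in Miravel → 10:09 AM UTC.
Add 13 hours 30 minutes leg 3 → 11:39 PM UTC.
Seoul is UTC+9:00, so local arrival = 11:39 PM + 9:00 = 8:39 AM on Aug 4.

8:39 AM on August 4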